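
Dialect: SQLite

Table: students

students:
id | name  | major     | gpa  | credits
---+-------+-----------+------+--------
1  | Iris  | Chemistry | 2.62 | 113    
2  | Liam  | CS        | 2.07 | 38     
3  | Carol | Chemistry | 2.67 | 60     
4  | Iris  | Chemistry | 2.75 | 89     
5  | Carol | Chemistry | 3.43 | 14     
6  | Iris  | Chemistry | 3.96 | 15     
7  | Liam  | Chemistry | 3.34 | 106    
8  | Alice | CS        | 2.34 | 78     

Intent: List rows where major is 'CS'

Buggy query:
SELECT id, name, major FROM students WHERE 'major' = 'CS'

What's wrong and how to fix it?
Bug: 'major' in single quotes is a string literal, not the column; the comparison is literal-vs-literal and never true

Fix: Reference the column as major without single quotes

Corrected query:
SELECT id, name, major FROM students WHERE major = 'CS'

Result:
id | name  | major
---+-------+------
2  | Liam  | CS   
8  | Alice | CS   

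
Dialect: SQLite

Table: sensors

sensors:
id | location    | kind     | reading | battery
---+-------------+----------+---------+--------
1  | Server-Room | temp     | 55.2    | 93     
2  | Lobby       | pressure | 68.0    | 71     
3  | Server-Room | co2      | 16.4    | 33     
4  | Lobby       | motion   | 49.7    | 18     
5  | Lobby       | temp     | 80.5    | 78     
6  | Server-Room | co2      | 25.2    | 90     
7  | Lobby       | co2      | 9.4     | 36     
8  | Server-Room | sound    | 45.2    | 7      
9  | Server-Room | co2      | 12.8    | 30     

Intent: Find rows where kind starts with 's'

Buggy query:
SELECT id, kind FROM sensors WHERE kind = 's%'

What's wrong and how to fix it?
Bug: Wildcards only work with LIKE; '=' treats '%' as a literal character

Fix: Use LIKE for wildcard pattern matching

Corrected query:
SELECT id, kind FROM sensors WHERE kind LIKE 's%'

Result:
id | kind 
---+------
8  | sound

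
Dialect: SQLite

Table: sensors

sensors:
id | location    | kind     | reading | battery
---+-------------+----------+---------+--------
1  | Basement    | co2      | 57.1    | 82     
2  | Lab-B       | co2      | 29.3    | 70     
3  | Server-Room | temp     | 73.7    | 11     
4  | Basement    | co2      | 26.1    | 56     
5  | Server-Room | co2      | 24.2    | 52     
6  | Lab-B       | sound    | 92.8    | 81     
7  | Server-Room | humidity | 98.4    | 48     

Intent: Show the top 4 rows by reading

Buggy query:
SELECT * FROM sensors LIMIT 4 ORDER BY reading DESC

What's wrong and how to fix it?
Bug: LIMIT must come after ORDER BY

Fix: Sort with ORDER BY, then apply LIMIT

Corrected query:
SELECT * FROM sensors ORDER BY reading DESC LIMIT 4

Result:
id | location    | kind     | reading | battery
---+-------------+----------+---------+--------
7  | Server-Room | humidity | 98.4    | 48     
6  | Lab-B       | sound    | 92.8    | 81     
3  | Server-Room | temp     | 73.7    | 11     
1  | Basement    | co2      | 57.1    | 82     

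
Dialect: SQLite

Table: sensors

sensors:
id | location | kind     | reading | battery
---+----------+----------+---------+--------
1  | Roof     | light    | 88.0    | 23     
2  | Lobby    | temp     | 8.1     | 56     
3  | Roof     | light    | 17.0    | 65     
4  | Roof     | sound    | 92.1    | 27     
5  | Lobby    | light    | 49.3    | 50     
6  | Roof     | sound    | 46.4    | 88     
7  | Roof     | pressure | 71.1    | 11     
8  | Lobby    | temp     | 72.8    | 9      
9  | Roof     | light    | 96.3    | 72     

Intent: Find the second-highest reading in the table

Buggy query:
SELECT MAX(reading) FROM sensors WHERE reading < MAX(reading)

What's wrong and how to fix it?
Bug: The inner MAX is an aggregate inside WHERE, which is not allowed

Fix: Put the inner MAX in a scalar subquery

Corrected query:
SELECT MAX(reading) FROM sensors WHERE reading < (SELECT MAX(reading) FROM sensors)

Result:
MAX(reading)
------------
92.1        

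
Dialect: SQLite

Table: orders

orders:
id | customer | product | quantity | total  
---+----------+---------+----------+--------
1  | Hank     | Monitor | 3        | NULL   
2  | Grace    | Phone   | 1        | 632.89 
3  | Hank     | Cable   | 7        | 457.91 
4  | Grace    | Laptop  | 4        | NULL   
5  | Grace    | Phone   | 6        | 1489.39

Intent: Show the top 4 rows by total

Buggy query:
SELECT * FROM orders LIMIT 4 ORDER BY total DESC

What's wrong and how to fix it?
Bug: LIMIT must come after ORDER BY

Fix: Swap the clauses: ORDER BY first, then LIMIT

Corrected query:
SELECT * FROM orders ORDER BY total DESC LIMIT 4

Result:
id | customer | product | quantity | total  
---+----------+---------+----------+--------
5  | Grace    | Phone   | 6        | 1489.39
2  | Grace    | Phone   | 1        | 632.89 
3  | Hank     | Cable   | 7        | 457.91 
1  | Hank     | Monitor | 3        | NULL   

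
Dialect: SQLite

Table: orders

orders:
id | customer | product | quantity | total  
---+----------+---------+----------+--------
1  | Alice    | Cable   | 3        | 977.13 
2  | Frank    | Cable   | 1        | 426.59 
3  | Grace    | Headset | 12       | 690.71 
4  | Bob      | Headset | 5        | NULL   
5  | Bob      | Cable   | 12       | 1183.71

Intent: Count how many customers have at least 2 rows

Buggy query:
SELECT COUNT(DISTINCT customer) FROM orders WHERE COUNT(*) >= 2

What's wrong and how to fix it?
Bug: COUNT(*) cannot appear in WHERE; the per-group count doesn't exist yet

Fix: Use a subquery that GROUPs and filters with HAVING, then count its rows

Corrected query:
SELECT COUNT(*) FROM (SELECT customer FROM orders GROUP BY customer HAVING COUNT(*) >= 2)

Result:
COUNT(*)
--------
1       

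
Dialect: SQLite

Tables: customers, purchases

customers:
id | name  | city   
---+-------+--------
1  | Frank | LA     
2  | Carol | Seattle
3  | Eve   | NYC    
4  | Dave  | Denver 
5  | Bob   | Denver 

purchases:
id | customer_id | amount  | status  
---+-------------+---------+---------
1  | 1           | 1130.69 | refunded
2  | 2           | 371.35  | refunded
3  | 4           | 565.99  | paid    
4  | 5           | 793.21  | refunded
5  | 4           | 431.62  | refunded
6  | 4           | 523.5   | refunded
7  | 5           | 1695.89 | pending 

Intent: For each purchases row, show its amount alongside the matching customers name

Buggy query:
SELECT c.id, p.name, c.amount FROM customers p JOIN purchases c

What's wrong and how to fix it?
Bug: Missing join condition: each purchases row is matched to all customers rows instead of just its own

Fix: Add ON c.customer_id = p.id to the JOIN

Corrected query:
SELECT c.id, p.name, c.amount FROM customers p JOIN purchases c ON c.customer_id = p.id

Result:
id | name  | amount 
---+-------+--------
1  | Frank | 1130.69
2  | Carol | 371.35 
3  | Dave  | 565.99 
4  | Bob   | 793.21 
5  | Dave  | 431.62 
6  | Dave  | 523.5  
7  | Bob   | 1695.89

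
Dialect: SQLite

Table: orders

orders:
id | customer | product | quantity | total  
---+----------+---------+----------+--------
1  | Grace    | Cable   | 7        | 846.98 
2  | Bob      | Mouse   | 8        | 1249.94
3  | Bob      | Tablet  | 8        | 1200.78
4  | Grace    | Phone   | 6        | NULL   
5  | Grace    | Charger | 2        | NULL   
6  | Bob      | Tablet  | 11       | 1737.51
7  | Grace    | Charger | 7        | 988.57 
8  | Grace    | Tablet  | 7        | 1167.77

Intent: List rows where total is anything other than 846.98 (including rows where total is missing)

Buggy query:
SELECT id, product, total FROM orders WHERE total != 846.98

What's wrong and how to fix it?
Bug: Inequality against NULL is unknown, not true; rows with NULL are dropped

Fix: Add an explicit OR total IS NULL to include the missing-value rows

Corrected query:
SELECT id, product, total FROM orders WHERE total != 846.98 OR total IS NULL

Result:
id | product | total  
---+---------+--------
2  | Mouse   | 1249.94
3  | Tablet  | 1200.78
4  | Phone   | NULL   
5  | Charger | NULL   
6  | Tablet  | 1737.51
7  | Charger | 988.57 
8  | Tablet  | 1167.77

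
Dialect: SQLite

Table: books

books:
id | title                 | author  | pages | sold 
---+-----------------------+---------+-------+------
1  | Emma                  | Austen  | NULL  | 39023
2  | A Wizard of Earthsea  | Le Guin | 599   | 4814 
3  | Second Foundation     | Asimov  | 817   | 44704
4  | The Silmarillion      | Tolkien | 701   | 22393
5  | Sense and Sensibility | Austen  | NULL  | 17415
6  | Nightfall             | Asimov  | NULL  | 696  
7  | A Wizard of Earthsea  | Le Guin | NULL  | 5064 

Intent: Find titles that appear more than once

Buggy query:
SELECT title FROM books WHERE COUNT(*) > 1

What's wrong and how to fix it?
Bug: WHERE can't reference COUNT(*); aggregates are computed after WHERE

Fix: Group first, then use HAVING for the count condition

Corrected query:
SELECT title FROM books GROUP BY title HAVING COUNT(*) > 1

Result:
title               
--------------------
A Wizard of Earthsea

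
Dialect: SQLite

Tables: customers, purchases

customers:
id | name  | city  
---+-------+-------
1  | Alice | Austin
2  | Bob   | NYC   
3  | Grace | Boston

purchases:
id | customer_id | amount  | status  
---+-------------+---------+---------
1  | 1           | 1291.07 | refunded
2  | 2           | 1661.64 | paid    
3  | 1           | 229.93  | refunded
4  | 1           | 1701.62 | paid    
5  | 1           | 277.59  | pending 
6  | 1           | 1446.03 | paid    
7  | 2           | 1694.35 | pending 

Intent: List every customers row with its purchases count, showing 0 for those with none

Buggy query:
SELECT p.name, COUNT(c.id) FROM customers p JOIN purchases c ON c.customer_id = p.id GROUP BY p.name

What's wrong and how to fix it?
Bug: INNER JOIN drops customers rows that have no matching purchases rows

Fix: Switch to LEFT JOIN to retain unmatched parent rows

Corrected query:
SELECT p.name, COUNT(c.id) FROM customers p LEFT JOIN purchases c ON c.customer_id = p.id GROUP BY p.name

Result:
name  | COUNT(c.id)
------+------------
Alice | 5          
Bob   | 2          
Grace | 0          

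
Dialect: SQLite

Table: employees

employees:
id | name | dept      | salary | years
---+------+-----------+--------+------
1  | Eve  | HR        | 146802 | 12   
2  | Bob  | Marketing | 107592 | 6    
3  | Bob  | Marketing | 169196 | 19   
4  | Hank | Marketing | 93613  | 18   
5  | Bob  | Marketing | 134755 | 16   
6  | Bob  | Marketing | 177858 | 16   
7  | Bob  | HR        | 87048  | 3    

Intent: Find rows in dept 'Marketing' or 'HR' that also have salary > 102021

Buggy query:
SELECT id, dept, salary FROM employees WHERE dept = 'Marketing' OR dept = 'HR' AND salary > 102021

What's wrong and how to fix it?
Bug: Without parentheses, AND is evaluated before OR, so the salary filter only applies to the 'HR' branch

Fix: Group the OR with parentheses (or use IN), then AND the threshold

Corrected query:
SELECT id, dept, salary FROM employees WHERE (dept = 'Marketing' OR dept = 'HR') AND salary > 102021

Result:
id | dept      | salary
---+-----------+-------
1  | HR        | 146802
2  | Marketing | 107592
3  | Marketing | 169196
5  | Marketing | 134755
6  | Marketing | 177858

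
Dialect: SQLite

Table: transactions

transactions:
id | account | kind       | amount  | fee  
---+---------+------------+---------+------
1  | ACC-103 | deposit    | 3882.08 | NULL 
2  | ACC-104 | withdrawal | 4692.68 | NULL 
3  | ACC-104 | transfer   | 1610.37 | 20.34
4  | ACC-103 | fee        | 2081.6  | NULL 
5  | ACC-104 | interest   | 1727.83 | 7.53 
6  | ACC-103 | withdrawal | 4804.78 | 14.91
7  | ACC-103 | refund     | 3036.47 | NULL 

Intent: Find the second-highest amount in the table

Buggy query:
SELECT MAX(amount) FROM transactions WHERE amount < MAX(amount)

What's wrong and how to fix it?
Bug: The inner MAX is an aggregate inside WHERE, which is not allowed

Fix: Put the inner MAX in a scalar subquery

Corrected query:
SELECT MAX(amount) FROM transactions WHERE amount < (SELECT MAX(amount) FROM transactions)

Result:
MAX(amount)
-----------
4692.68    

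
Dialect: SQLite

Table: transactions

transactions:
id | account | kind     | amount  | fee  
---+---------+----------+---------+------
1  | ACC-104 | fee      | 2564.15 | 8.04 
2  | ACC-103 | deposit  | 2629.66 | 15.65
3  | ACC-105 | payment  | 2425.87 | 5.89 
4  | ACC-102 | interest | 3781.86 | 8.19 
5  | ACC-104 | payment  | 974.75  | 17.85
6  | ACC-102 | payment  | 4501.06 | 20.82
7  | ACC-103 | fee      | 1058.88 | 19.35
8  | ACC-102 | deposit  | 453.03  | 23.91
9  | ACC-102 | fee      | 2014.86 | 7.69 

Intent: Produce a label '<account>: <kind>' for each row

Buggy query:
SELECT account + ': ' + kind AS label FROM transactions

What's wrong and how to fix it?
Bug: SQLite uses || for string concatenation; + coerces text to numbers (yielding 0)

Fix: Use the || operator for string concatenation

Corrected query:
SELECT account || ': ' || kind AS label FROM transactions

Result:
label            
-----------------
ACC-104: fee     
ACC-103: deposit 
ACC-105: payment 
ACC-102: interest
ACC-104: payment 
ACC-102: payment 
ACC-103: fee     
ACC-102: deposit 
ACC-102: fee     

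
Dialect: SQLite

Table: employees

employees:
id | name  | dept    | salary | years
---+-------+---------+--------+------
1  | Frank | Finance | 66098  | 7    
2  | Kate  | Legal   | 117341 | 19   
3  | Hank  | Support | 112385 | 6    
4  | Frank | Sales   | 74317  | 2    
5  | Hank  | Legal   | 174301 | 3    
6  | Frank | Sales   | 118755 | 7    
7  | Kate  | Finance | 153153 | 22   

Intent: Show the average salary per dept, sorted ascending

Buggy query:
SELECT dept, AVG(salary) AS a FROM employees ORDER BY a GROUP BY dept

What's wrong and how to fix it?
Bug: ORDER BY appears before GROUP BY; SQL clause order requires GROUP BY first

Fix: Reorder: SELECT … FROM … GROUP BY … ORDER BY …

Corrected query:
SELECT dept, AVG(salary) AS a FROM employees GROUP BY dept ORDER BY a

Result:
dept    | a       
--------+---------
Sales   | 96536   
Finance | 109625.5
Support | 112385  
Legal   | 145821  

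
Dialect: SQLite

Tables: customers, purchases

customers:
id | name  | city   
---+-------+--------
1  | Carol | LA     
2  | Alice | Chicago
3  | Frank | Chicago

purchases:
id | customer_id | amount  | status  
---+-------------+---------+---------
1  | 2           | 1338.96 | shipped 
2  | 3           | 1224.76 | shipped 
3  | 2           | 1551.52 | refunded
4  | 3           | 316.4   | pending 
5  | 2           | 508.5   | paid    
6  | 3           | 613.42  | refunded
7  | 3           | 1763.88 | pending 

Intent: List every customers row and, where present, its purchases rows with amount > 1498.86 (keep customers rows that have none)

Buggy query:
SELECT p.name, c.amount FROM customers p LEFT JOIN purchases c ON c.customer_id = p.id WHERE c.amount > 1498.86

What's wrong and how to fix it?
Bug: Filtering c.amount in WHERE discards the NULL rows produced by LEFT JOIN, turning it into an inner join

Fix: Move the right-table condition into the ON clause so unmatched parents are kept

Corrected query:
SELECT p.name, c.amount FROM customers p LEFT JOIN purchases c ON c.customer_id = p.id AND c.amount > 1498.86

Result:
name  | amount 
------+--------
Carol | NULL   
Alice | 1551.52
Frank | 1763.88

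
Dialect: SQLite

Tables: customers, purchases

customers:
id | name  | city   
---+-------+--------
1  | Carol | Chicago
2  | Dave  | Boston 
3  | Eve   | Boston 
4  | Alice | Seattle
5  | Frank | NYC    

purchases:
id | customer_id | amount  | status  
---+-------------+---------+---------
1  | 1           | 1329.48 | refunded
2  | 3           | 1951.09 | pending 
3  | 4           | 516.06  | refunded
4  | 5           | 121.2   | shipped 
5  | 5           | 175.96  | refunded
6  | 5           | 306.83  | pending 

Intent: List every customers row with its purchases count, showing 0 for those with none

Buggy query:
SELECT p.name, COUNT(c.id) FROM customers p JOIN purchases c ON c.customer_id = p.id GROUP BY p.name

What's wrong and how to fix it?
Bug: INNER JOIN drops customers rows that have no matching purchases rows

Fix: Switch to LEFT JOIN to retain unmatched parent rows

Corrected query:
SELECT p.name, COUNT(c.id) FROM customers p LEFT JOIN purchases c ON c.customer_id = p.id GROUP BY p.name

Result:
name  | COUNT(c.id)
------+------------
Alice | 1          
Carol | 1          
Dave  | 0          
Eve   | 1          
Frank | 3          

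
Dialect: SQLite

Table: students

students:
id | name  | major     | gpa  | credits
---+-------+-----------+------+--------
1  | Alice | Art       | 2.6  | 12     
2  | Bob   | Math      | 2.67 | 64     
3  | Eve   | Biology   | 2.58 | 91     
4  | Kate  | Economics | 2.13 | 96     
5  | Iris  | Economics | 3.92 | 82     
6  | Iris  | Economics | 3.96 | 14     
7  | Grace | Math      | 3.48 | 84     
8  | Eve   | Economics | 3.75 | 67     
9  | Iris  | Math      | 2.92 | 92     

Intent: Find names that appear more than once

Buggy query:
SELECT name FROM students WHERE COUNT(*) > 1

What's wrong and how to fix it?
Bug: WHERE can't reference COUNT(*); aggregates are computed after WHERE

Fix: GROUP BY name, then filter groups with HAVING COUNT(*) > 1

Corrected query:
SELECT name FROM students GROUP BY name HAVING COUNT(*) > 1

Result:
name
----
Eve 
Iris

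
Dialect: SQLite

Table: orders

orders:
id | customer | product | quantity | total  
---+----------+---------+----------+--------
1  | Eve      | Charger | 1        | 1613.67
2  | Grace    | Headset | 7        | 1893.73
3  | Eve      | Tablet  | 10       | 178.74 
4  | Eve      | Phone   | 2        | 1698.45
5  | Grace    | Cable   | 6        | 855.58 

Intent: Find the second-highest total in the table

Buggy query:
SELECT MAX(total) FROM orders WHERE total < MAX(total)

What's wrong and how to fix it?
Bug: The inner MAX is an aggregate inside WHERE, which is not allowed

Fix: Put the inner MAX in a scalar subquery

Corrected query:
SELECT MAX(total) FROM orders WHERE total < (SELECT MAX(total) FROM orders)

Result:
MAX(total)
----------
1698.45   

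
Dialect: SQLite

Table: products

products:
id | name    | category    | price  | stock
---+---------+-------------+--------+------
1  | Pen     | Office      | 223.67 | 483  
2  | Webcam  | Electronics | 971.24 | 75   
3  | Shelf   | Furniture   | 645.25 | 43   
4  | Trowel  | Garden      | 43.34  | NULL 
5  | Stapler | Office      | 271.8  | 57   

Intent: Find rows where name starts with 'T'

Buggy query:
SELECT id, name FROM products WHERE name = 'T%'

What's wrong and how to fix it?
Bug: '=' compares the literal string including the % character; pattern matching needs LIKE

Fix: Replace '=' with LIKE so 'T%' is treated as a pattern

Corrected query:
SELECT id, name FROM products WHERE name LIKE 'T%'

Result:
id | name  
---+-------
4  | Trowel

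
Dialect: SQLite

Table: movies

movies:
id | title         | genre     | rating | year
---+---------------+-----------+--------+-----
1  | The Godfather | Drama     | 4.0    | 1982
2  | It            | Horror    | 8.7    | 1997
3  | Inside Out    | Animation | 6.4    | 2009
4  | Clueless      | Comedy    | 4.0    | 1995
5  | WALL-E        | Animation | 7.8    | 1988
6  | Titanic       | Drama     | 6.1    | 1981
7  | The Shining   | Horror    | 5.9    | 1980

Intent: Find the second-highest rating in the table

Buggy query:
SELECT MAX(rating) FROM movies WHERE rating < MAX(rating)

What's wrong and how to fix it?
Bug: MAX(rating) on the right of the comparison is an aggregate-in-WHERE error

Fix: Compute the overall MAX in a subquery, then take MAX of rows below it

Corrected query:
SELECT MAX(rating) FROM movies WHERE rating < (SELECT MAX(rating) FROM movies)

Result:
MAX(rating)
-----------
7.8        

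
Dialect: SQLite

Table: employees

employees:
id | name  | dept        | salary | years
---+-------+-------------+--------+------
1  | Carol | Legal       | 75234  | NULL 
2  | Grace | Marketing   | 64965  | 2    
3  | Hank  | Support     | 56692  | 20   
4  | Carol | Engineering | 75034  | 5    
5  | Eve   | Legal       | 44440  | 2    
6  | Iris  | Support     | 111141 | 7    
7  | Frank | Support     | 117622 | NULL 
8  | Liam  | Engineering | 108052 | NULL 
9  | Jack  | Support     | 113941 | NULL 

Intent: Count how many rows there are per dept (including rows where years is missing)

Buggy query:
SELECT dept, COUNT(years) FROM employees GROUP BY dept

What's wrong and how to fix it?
Bug: COUNT(column) counts non-NULL values only; rows with NULL years aren't counted

Fix: Replace COUNT(years) with COUNT(*)

Corrected query:
SELECT dept, COUNT(*) FROM employees GROUP BY dept

Result:
dept        | COUNT(*)
------------+---------
Engineering | 2       
Legal       | 2       
Marketing   | 1       
Support     | 4       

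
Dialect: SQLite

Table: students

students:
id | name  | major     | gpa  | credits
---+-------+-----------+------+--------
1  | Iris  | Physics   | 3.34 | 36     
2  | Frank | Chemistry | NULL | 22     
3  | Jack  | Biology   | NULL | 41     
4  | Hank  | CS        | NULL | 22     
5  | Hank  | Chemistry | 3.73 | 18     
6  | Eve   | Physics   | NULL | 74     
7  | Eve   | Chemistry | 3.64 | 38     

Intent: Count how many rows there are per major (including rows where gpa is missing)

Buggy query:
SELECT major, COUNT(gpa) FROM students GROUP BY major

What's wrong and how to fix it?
Bug: COUNT(column) counts non-NULL values only; rows with NULL gpa aren't counted

Fix: Use COUNT(*) to count all rows regardless of NULL

Corrected query:
SELECT major, COUNT(*) FROM students GROUP BY major

Result:
major     | COUNT(*)
----------+---------
Biology   | 1       
CS        | 1       
Chemistry | 3       
Physics   | 2       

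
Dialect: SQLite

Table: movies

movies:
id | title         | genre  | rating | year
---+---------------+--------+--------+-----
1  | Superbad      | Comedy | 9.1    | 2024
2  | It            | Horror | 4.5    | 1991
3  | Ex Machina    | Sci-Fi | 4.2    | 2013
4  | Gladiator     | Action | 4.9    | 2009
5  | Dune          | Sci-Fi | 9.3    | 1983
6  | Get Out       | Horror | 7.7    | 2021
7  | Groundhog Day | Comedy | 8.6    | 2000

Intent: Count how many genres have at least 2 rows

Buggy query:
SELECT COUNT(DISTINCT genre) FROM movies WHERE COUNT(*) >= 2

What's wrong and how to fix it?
Bug: COUNT(*) cannot appear in WHERE; the per-group count doesn't exist yet

Fix: Use a subquery that GROUPs and filters with HAVING, then count its rows

Corrected query:
SELECT COUNT(*) FROM (SELECT genre FROM movies GROUP BY genre HAVING COUNT(*) >= 2)

Result:
COUNT(*)
--------
3       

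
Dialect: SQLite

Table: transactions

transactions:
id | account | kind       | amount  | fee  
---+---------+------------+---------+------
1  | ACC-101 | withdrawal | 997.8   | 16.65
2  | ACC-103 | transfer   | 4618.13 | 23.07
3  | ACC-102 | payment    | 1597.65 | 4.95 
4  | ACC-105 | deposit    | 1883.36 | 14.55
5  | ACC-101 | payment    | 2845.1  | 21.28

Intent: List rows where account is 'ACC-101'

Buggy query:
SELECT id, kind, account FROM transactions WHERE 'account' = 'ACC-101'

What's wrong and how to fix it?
Bug: 'account' in single quotes is a string literal, not the column; the comparison is literal-vs-literal and never true

Fix: Reference the column as account without single quotes

Corrected query:
SELECT id, kind, account FROM transactions WHERE account = 'ACC-101'

Result:
id | kind       | account
---+------------+--------
1  | withdrawal | ACC-101
5  | payment    | ACC-101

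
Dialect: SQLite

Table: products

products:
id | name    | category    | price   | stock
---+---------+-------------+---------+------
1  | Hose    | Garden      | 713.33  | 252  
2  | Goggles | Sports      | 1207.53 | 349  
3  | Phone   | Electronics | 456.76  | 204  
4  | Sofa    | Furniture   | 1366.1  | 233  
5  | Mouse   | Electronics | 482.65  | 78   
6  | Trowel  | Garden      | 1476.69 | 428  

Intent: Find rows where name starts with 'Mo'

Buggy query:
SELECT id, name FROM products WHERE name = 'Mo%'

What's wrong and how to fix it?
Bug: '=' compares the literal string including the % character; pattern matching needs LIKE

Fix: Use LIKE for wildcard pattern matching

Corrected query:
SELECT id, name FROM products WHERE name LIKE 'Mo%'

Result:
id | name 
---+------
5  | Mouse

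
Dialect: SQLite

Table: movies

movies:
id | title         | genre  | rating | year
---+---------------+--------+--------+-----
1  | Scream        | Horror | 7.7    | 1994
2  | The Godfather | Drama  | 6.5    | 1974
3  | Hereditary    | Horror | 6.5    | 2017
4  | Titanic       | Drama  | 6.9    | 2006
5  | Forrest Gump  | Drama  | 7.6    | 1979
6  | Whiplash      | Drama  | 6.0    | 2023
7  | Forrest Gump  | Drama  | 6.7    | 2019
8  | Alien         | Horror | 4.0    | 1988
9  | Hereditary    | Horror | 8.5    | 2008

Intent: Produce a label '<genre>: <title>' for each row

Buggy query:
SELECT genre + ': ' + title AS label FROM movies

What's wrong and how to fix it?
Bug: SQLite uses || for string concatenation; + coerces text to numbers (yielding 0)

Fix: Use the || operator for string concatenation

Corrected query:
SELECT genre || ': ' || title AS label FROM movies

Result:
label               
--------------------
Horror: Scream      
Drama: The Godfather
Horror: Hereditary  
Drama: Titanic      
Drama: Forrest Gump 
Drama: Whiplash     
Drama: Forrest Gump 
Horror: Alien       
Horror: Hereditary  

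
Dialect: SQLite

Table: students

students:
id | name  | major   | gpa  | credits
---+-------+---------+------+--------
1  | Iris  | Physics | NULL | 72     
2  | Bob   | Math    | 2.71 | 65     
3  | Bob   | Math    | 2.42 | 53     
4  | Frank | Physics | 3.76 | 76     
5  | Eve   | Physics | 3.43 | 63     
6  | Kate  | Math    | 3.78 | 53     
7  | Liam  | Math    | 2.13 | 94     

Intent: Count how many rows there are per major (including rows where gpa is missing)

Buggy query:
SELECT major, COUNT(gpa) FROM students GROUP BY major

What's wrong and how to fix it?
Bug: COUNT(gpa) skips NULLs, so groups with missing gpa are undercounted

Fix: Use COUNT(*) to count all rows regardless of NULL

Corrected query:
SELECT major, COUNT(*) FROM students GROUP BY major

Result:
major   | COUNT(*)
--------+---------
Math    | 4       
Physics | 3       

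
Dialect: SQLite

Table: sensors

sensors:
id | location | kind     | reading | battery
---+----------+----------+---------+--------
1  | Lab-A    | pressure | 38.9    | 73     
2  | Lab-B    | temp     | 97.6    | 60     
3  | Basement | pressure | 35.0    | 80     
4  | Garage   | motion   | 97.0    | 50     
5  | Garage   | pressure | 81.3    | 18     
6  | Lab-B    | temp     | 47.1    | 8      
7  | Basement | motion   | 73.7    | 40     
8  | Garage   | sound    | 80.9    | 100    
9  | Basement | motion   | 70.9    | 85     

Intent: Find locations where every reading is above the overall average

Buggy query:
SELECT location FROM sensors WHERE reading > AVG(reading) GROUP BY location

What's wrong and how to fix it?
Bug: AVG() is an aggregate; it can't sit directly in WHERE

Fix: Compute the overall average in a scalar subquery and compare each group's MIN against it in HAVING

Corrected query:
SELECT location FROM sensors GROUP BY location HAVING MIN(reading) > (SELECT AVG(reading) FROM sensors)

Result:
location
--------
Garage  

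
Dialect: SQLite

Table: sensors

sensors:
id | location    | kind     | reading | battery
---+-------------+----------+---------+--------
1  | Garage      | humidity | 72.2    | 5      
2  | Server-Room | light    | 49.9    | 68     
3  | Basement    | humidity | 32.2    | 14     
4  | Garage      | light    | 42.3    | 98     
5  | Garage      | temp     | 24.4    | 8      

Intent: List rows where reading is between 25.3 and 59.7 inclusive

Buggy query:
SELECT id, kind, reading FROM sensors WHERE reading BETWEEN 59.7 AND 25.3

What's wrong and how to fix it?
Bug: BETWEEN expects the lower bound first; with 59.7 AND 25.3 the range is empty

Fix: Write BETWEEN 25.3 AND 59.7

Corrected query:
SELECT id, kind, reading FROM sensors WHERE reading BETWEEN 25.3 AND 59.7

Result:
id | kind     | reading
---+----------+--------
2  | light    | 49.9   
3  | humidity | 32.2   
4  | light    | 42.3   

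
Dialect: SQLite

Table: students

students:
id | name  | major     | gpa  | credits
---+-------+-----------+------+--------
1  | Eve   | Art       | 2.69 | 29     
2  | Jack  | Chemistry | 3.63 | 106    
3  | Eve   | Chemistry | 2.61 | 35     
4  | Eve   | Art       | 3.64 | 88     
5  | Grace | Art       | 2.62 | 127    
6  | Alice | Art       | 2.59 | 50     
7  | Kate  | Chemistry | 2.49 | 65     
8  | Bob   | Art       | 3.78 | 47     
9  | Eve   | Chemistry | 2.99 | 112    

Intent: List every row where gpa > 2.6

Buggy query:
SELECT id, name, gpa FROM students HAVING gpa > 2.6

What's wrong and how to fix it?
Bug: HAVING filters the output of aggregation, but this query has no GROUP BY and no aggregate functions, so SQLite rejects it (HAVING clause on a non-aggregate query); the condition here is per row

Fix: Use WHERE for row-level filtering

Corrected query:
SELECT id, name, gpa FROM students WHERE gpa > 2.6

Result:
id | name  | gpa 
---+-------+-----
1  | Eve   | 2.69
2  | Jack  | 3.63
3  | Eve   | 2.61
4  | Eve   | 3.64
5  | Grace | 2.62
8  | Bob   | 3.78
9  | Eve   | 2.99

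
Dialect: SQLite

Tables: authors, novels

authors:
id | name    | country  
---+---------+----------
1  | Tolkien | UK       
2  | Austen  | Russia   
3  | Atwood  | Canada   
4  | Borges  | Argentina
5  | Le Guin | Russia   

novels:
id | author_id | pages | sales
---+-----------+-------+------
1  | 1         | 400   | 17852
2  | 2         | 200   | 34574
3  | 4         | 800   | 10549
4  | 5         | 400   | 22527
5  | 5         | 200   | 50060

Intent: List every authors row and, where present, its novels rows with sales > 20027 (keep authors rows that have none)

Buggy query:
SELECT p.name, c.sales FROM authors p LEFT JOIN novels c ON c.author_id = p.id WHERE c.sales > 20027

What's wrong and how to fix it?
Bug: Filtering c.sales in WHERE discards the NULL rows produced by LEFT JOIN, turning it into an inner join

Fix: Put 'c.sales > 20027' in the JOIN's ON clause instead of WHERE

Corrected query:
SELECT p.name, c.sales FROM authors p LEFT JOIN novels c ON c.author_id = p.id AND c.sales > 20027

Result:
name    | sales
--------+------
Tolkien | NULL 
Austen  | 34574
Atwood  | NULL 
Borges  | NULL 
Le Guin | 22527
Le Guin | 50060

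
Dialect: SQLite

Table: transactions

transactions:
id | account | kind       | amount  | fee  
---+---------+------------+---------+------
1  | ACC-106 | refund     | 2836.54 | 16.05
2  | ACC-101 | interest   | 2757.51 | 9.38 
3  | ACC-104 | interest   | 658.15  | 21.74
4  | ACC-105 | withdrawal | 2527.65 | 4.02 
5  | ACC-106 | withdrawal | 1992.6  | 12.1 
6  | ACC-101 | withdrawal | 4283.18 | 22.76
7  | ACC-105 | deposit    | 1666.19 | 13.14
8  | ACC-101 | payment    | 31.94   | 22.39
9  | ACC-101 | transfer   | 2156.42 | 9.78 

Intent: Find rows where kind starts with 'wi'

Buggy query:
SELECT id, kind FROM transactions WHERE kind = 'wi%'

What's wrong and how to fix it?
Bug: Wildcards only work with LIKE; '=' treats '%' as a literal character

Fix: Use LIKE for wildcard pattern matching

Corrected query:
SELECT id, kind FROM transactions WHERE kind LIKE 'wi%'

Result:
id | kind      
---+-----------
4  | withdrawal
5  | withdrawal
6  | withdrawal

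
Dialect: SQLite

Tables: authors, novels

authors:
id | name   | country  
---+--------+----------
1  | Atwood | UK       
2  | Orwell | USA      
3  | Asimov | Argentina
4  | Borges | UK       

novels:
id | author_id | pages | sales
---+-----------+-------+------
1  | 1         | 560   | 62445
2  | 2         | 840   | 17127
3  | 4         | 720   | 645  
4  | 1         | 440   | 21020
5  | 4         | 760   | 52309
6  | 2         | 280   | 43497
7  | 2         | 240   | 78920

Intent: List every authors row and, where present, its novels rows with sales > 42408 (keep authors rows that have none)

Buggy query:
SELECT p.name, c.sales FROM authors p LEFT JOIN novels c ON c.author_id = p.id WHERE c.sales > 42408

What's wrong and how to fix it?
Bug: Filtering c.sales in WHERE discards the NULL rows produced by LEFT JOIN, turning it into an inner join

Fix: Move the right-table condition into the ON clause so unmatched parents are kept

Corrected query:
SELECT p.name, c.sales FROM authors p LEFT JOIN novels c ON c.author_id = p.id AND c.sales > 42408

Result:
name   | sales
-------+------
Atwood | 62445
Orwell | 43497
Orwell | 78920
Asimov | NULL 
Borges | 52309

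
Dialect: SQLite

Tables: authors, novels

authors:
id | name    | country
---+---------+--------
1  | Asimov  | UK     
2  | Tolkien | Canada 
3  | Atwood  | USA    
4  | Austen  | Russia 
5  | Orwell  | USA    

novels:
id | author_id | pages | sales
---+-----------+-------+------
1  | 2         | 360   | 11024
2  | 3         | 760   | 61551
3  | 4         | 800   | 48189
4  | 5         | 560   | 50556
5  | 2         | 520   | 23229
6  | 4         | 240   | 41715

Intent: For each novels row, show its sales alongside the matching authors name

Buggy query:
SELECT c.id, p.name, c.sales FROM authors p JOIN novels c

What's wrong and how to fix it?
Bug: JOIN with no ON clause produces a cartesian product; every novels row pairs with every authors row

Fix: Specify the join condition linking the foreign key to the parent id

Corrected query:
SELECT c.id, p.name, c.sales FROM authors p JOIN novels c ON c.author_id = p.id

Result:
id | name    | sales
---+---------+------
1  | Tolkien | 11024
2  | Atwood  | 61551
3  | Austen  | 48189
4  | Orwell  | 50556
5  | Tolkien | 23229
6  | Austen  | 41715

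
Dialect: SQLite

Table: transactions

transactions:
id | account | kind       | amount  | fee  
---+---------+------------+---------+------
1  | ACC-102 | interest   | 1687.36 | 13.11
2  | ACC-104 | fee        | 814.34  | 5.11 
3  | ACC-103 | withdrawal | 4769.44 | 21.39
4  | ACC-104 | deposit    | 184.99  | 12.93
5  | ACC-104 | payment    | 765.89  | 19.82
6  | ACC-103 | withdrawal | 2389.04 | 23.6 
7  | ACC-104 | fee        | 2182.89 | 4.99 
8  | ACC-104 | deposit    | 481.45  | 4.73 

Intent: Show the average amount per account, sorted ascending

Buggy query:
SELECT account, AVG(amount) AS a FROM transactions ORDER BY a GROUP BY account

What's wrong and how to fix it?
Bug: GROUP BY must precede ORDER BY

Fix: Move ORDER BY to the end, after GROUP BY

Corrected query:
SELECT account, AVG(amount) AS a FROM transactions GROUP BY account ORDER BY a

Result:
account | a      
--------+--------
ACC-104 | 885.912
ACC-102 | 1687.36
ACC-103 | 3579.24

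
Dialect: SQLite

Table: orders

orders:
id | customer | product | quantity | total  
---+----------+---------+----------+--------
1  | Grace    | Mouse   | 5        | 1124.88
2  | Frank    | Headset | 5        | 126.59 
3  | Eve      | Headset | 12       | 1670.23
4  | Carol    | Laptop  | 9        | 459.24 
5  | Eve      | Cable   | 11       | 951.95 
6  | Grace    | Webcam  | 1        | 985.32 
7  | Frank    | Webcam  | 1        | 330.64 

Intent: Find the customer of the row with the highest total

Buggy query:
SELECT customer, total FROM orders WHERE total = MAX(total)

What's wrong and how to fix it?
Bug: WHERE is evaluated per row; an aggregate over the whole table isn't defined there

Fix: Wrap MAX in a scalar subquery so WHERE compares against a single value

Corrected query:
SELECT customer, total FROM orders WHERE total = (SELECT MAX(total) FROM orders)

Result:
customer | total  
---------+--------
Eve      | 1670.23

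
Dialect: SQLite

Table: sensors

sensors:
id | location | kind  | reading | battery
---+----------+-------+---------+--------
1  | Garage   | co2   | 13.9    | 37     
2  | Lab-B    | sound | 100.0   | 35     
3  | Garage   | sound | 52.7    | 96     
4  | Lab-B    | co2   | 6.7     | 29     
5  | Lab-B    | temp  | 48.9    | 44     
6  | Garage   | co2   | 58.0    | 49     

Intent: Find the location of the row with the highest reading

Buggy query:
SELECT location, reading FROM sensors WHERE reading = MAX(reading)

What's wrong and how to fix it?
Bug: WHERE is evaluated per row; an aggregate over the whole table isn't defined there

Fix: Wrap MAX in a scalar subquery so WHERE compares against a single value

Corrected query:
SELECT location, reading FROM sensors WHERE reading = (SELECT MAX(reading) FROM sensors)

Result:
location | reading
---------+--------
Lab-B    | 100    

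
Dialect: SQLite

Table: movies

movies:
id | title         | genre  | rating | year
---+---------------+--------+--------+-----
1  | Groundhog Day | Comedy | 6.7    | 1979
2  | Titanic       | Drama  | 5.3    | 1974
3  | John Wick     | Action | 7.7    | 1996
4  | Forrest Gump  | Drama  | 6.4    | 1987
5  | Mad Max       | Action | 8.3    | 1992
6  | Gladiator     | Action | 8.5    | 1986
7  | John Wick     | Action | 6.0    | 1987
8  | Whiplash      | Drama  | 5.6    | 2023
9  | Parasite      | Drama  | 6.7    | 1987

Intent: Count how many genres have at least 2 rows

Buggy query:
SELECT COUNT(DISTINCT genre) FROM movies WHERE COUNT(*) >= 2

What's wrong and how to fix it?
Bug: COUNT(*) cannot appear in WHERE; the per-group count doesn't exist yet

Fix: Use a subquery that GROUPs and filters with HAVING, then count its rows

Corrected query:
SELECT COUNT(*) FROM (SELECT genre FROM movies GROUP BY genre HAVING COUNT(*) >= 2)

Result:
COUNT(*)
--------
2       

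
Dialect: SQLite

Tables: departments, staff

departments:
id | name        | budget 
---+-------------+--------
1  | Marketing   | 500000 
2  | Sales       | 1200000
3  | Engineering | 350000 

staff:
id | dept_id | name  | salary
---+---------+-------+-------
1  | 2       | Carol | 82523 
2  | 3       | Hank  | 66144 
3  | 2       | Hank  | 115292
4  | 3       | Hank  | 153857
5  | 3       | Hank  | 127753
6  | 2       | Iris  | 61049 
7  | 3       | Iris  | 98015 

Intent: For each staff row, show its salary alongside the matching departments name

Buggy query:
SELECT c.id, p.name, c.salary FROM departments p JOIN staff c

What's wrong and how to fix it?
Bug: Missing join condition: each staff row is matched to all departments rows instead of just its own

Fix: Specify the join condition linking the foreign key to the parent id

Corrected query:
SELECT c.id, p.name, c.salary FROM departments p JOIN staff c ON c.dept_id = p.id

Result:
id | name        | salary
---+-------------+-------
1  | Sales       | 82523 
2  | Engineering | 66144 
3  | Sales       | 115292
4  | Engineering | 153857
5  | Engineering | 127753
6  | Sales       | 61049 
7  | Engineering | 98015 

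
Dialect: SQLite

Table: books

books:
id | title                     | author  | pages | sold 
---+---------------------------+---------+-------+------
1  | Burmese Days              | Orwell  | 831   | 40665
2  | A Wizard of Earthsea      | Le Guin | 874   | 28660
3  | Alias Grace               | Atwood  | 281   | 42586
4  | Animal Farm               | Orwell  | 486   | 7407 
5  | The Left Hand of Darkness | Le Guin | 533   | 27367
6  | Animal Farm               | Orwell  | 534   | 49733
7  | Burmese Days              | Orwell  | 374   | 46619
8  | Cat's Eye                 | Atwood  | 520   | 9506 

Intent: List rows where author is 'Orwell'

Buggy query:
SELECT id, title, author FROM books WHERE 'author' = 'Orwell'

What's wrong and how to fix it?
Bug: Single quotes denote string literals in SQL; the column name is being compared as a constant string

Fix: Remove the quotes around the column name (or use double quotes for an identifier)

Corrected query:
SELECT id, title, author FROM books WHERE author = 'Orwell'

Result:
id | title        | author
---+--------------+-------
1  | Burmese Days | Orwell
4  | Animal Farm  | Orwell
6  | Animal Farm  | Orwell
7  | Burmese Days | Orwell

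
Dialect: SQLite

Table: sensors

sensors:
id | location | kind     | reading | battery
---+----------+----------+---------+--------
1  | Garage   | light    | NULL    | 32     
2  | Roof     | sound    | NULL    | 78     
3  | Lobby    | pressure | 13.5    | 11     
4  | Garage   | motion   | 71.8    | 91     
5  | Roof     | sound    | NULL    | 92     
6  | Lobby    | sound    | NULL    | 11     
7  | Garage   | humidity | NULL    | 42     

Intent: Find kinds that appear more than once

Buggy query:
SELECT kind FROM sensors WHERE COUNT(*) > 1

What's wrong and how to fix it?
Bug: COUNT(*) is an aggregate and cannot be used in WHERE

Fix: Group first, then use HAVING for the count condition

Corrected query:
SELECT kind FROM sensors GROUP BY kind HAVING COUNT(*) > 1

Result:
kind 
-----
sound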